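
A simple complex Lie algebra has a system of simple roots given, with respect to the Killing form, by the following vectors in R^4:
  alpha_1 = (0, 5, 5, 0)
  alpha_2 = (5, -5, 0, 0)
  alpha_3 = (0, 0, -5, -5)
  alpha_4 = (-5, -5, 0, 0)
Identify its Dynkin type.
Compute the Cartan integers a_ij = 2(alpha_i, alpha_j)/(alpha_j, alpha_j); the resulting 4x4 Cartan matrix is
[[2, -1, -1, -1], [-1, 2, 0, 0], [-1, 0, 2, 0], [-1, 0, 0, 2]].
All simple roots have the same length, so the diagram is simply laced. The associated Dynkin diagram is a chain of 2 nodes with a fork of two nodes at one end (D_4), so the type is D_4 (the algebra so(8)).

D_4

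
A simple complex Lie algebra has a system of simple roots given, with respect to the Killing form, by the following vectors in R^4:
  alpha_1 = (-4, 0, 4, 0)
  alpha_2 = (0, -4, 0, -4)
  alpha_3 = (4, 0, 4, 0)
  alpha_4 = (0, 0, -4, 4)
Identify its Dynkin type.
Compute the Cartan integers a_ij = 2(alpha_i, alpha_j)/(alpha_j, alpha_j); the resulting 4x4 Cartan matrix is
[[2, 0, 0, -1], [0, 2, 0, -1], [0, 0, 2, -1], [-1, -1, -1, 2]].
All simple roots have the same length, so the diagram is simply laced. The associated Dynkin diagram is a chain of 2 nodes with a fork of two nodes at one end (D_4), so the type is D_4 (the algebra so(8)).

D_4 (so(8))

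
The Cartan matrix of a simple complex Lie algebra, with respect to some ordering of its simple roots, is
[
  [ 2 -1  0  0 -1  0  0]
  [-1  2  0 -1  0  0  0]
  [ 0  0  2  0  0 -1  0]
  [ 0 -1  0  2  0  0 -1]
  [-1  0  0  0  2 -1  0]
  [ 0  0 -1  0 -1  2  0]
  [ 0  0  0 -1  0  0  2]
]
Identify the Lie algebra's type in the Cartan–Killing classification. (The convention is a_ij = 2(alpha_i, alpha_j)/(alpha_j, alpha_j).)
The matrix has rank 7 with 2's on the diagonal. Reading the off-diagonal entries as Dynkin edges (a single edge where a_ij = a_ji = -1; a double or triple edge where a_ij * a_ji = 2 or 3), the diagram is a chain of 7 nodes with single edges (A_7). One simple-root ordering that puts it in standard form is (alpha_7, alpha_4, alpha_2, alpha_1, alpha_5, alpha_6, alpha_3). So the algebra is type A_7, i.e. sl(8).

A7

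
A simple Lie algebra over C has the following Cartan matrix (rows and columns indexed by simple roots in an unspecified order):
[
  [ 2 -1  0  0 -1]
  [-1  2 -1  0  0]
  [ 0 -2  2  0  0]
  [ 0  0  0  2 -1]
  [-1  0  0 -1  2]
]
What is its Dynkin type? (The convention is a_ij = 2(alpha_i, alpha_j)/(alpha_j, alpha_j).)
The matrix has rank 5 with 2's on the diagonal. Reading the off-diagonal entries as Dynkin edges (a single edge where a_ij = a_ji = -1; a double or triple edge where a_ij * a_ji = 2 or 3), the diagram is a chain of 5 nodes with a double edge at one end; the terminal node there is the unique long simple root (C_5). One simple-root ordering that puts it in standard form is (alpha_4, alpha_5, alpha_1, alpha_2, alpha_3). So the algebra is type C_5, i.e. sp(10).

C5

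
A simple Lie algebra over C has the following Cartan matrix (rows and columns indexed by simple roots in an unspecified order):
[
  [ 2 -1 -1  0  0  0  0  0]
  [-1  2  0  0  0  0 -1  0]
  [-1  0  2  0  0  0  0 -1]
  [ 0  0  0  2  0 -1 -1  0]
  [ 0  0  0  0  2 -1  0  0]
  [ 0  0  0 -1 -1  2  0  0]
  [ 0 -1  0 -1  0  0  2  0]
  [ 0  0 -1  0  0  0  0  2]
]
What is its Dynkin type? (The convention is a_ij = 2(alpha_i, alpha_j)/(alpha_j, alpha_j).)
type A_8

The matrix has rank 8 with 2's on the diagonal. Reading the off-diagonal entries as Dynkin edges (a single edge where a_ij = a_ji = -1; a double or triple edge where a_ij * a_ji = 2 or 3), the diagram is a chain of 8 nodes with single edges (A_8). One simple-root ordering that puts it in standard form is (alpha_8, alpha_3, alpha_1, alpha_2, alpha_7, alpha_4, alpha_6, alpha_5). So the algebra is type A_8, i.e. sl(9).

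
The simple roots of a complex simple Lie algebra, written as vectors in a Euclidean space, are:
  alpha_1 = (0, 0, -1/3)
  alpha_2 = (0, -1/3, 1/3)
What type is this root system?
B_2 (so(5))

Compute the Cartan integers a_ij = 2(alpha_i, alpha_j)/(alpha_j, alpha_j); the resulting 2x2 Cartan matrix is
[[2, -1], [-2, 2]].
The roots have two lengths (squared-length ratio 2:1); the short ones are alpha_{1}. The associated Dynkin diagram is a chain of 2 nodes with a double edge at one end; the terminal node there is the unique short simple root (B_2), so the type is B_2 (the algebra so(5)).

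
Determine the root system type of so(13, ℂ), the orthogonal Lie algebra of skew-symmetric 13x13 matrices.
This is so(13) with 13 odd, which has dimension 13(13-1)/2 = 78 and rank (13-1)/2 = 6. In the classification of classical Lie algebras, the orthogonal algebra so(2n+1) in an odd number of variables has type B_n; here n = 6, so the Dynkin diagram is a chain of 6 nodes with a double edge at one end; the terminal node there is the unique short simple root (B_6). Hence the type is B_6.

B_6 (so(13))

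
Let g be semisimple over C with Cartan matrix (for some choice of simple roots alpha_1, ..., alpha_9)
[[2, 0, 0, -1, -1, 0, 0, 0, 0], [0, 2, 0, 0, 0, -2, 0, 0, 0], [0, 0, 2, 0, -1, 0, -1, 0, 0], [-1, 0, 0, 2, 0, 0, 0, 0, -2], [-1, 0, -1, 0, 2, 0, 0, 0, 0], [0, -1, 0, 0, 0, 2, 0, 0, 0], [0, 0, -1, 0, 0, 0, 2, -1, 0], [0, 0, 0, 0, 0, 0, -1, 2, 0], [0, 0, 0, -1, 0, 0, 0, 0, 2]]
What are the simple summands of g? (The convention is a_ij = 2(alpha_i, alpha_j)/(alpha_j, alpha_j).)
The diagram associated to this matrix has two connected components: the simple roots {alpha_2, alpha_6} form a chain of 2 nodes with a double edge at one end; the terminal node there is the unique short simple root (B_2), and {alpha_1, alpha_3, alpha_4, alpha_5, alpha_7, alpha_8, alpha_9} form a chain of 7 nodes with a double edge at one end; the terminal node there is the unique short simple root (B_7). A semisimple Lie algebra decomposes uniquely as the direct sum of simple ideals, one per connected component of its Dynkin diagram, so g ≅ B_2 ⊕ B_7 (dimension 10 + 105 = 115).

B_2 (so(5)) + B_7 (so(15))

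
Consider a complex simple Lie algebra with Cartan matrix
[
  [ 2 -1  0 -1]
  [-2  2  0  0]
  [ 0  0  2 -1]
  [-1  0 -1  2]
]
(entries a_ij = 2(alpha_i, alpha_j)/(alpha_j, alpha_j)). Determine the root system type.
The matrix has rank 4 with 2's on the diagonal. Reading the off-diagonal entries as Dynkin edges (a single edge where a_ij = a_ji = -1; a double or triple edge where a_ij * a_ji = 2 or 3), the diagram is a chain of 4 nodes with a double edge at one end; the terminal node there is the unique long simple root (C_4). One simple-root ordering that puts it in standard form is (alpha_3, alpha_4, alpha_1, alpha_2). So the algebra is type C_4, i.e. sp(8).

C_4 (sp(8))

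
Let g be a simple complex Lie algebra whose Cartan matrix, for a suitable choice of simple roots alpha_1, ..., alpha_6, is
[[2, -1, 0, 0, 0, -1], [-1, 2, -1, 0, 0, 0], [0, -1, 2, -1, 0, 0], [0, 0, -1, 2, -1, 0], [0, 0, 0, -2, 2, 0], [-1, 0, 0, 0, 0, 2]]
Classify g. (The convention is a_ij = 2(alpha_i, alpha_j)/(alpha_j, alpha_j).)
C_6 (sp(12))

The matrix has rank 6 with 2's on the diagonal. Reading the off-diagonal entries as Dynkin edges (a single edge where a_ij = a_ji = -1; a double or triple edge where a_ij * a_ji = 2 or 3), the diagram is a chain of 6 nodes with a double edge at one end; the terminal node there is the unique long simple root (C_6). One simple-root ordering that puts it in standard form is (alpha_6, alpha_1, alpha_2, alpha_3, alpha_4, alpha_5). So the algebra is type C_6, i.e. sp(12).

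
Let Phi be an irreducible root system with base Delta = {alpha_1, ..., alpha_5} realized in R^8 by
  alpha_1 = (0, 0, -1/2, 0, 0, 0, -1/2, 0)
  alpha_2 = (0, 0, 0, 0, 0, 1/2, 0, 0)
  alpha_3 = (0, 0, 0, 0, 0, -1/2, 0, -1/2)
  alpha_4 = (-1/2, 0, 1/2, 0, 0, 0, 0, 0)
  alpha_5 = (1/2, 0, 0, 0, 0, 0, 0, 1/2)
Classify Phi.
type B_5

Compute the Cartan integers a_ij = 2(alpha_i, alpha_j)/(alpha_j, alpha_j); the resulting 5x5 Cartan matrix is
[[2, 0, 0, -1, 0], [0, 2, -1, 0, 0], [0, -2, 2, 0, -1], [-1, 0, 0, 2, -1], [0, 0, -1, -1, 2]].
The roots have two lengths (squared-length ratio 2:1); the short ones are alpha_{2}. The associated Dynkin diagram is a chain of 5 nodes with a double edge at one end; the terminal node there is the unique short simple root (B_5), so the type is B_5 (the algebra so(11)).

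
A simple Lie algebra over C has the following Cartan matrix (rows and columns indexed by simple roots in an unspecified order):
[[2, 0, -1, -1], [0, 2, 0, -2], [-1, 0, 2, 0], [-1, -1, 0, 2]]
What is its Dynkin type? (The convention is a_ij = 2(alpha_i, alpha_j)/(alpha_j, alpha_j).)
The matrix has rank 4 with 2's on the diagonal. Reading the off-diagonal entries as Dynkin edges (a single edge where a_ij = a_ji = -1; a double or triple edge where a_ij * a_ji = 2 or 3), the diagram is a chain of 4 nodes with a double edge at one end; the terminal node there is the unique long simple root (C_4). One simple-root ordering that puts it in standard form is (alpha_3, alpha_1, alpha_4, alpha_2). So the algebra is type C_4, i.e. sp(8).

C_4 (sp(8))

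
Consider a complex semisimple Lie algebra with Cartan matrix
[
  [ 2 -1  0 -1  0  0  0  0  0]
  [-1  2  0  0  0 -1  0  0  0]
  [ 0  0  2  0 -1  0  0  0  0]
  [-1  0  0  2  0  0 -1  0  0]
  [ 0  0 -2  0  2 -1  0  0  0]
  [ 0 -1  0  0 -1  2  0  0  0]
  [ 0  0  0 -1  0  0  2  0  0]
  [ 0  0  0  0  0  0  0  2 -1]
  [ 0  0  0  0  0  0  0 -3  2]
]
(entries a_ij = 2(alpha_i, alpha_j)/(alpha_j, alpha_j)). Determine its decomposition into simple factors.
The diagram associated to this matrix has two connected components: the simple roots {alpha_1, alpha_2, alpha_3, alpha_4, alpha_5, alpha_6, alpha_7} form a chain of 7 nodes with a double edge at one end; the terminal node there is the unique short simple root (B_7), and {alpha_8, alpha_9} form two nodes joined by a triple edge (G_2). A semisimple Lie algebra decomposes uniquely as the direct sum of simple ideals, one per connected component of its Dynkin diagram, so g ≅ B_7 ⊕ G_2 (dimension 105 + 14 = 119).

type B_7 + type G_2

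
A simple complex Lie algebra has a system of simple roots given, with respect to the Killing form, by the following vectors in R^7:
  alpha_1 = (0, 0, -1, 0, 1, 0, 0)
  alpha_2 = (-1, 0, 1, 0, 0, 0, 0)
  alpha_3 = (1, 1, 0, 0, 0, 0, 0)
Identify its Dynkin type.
Compute the Cartan integers a_ij = 2(alpha_i, alpha_j)/(alpha_j, alpha_j); the resulting 3x3 Cartan matrix is
[[2, -1, 0], [-1, 2, -1], [0, -1, 2]].
All simple roots have the same length, so the diagram is simply laced. The associated Dynkin diagram is a chain of 3 nodes with single edges (A_3), so the type is A_3 (the algebra sl(4)).

A_3 (sl(4))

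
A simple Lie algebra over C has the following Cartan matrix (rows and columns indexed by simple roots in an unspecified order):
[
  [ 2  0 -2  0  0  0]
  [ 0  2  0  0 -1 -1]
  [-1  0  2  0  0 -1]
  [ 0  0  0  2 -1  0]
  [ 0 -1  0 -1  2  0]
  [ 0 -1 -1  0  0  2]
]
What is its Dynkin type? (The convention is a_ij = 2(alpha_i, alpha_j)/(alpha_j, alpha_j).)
The matrix has rank 6 with 2's on the diagonal. Reading the off-diagonal entries as Dynkin edges (a single edge where a_ij = a_ji = -1; a double or triple edge where a_ij * a_ji = 2 or 3), the diagram is a chain of 6 nodes with a double edge at one end; the terminal node there is the unique long simple root (C_6). One simple-root ordering that puts it in standard form is (alpha_4, alpha_5, alpha_2, alpha_6, alpha_3, alpha_1). So the algebra is type C_6, i.e. sp(12).

C_6 (sp(12))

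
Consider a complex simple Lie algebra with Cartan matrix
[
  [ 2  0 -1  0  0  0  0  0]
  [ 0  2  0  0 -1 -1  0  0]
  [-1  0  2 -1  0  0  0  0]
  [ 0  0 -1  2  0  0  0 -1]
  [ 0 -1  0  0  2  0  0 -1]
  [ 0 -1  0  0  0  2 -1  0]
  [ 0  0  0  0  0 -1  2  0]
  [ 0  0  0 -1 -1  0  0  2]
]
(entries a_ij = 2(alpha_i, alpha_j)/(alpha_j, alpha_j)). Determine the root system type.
type A_8

The matrix has rank 8 with 2's on the diagonal. Reading the off-diagonal entries as Dynkin edges (a single edge where a_ij = a_ji = -1; a double or triple edge where a_ij * a_ji = 2 or 3), the diagram is a chain of 8 nodes with single edges (A_8). One simple-root ordering that puts it in standard form is (alpha_1, alpha_3, alpha_4, alpha_8, alpha_5, alpha_2, alpha_6, alpha_7). So the algebra is type A_8, i.e. sl(9).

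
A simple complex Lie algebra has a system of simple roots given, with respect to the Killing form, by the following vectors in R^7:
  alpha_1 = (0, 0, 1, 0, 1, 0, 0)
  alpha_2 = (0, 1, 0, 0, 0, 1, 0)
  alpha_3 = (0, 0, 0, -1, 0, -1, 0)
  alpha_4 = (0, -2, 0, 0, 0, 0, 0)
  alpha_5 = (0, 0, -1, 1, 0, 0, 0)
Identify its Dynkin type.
C_5 (sp(10))

Compute the Cartan integers a_ij = 2(alpha_i, alpha_j)/(alpha_j, alpha_j); the resulting 5x5 Cartan matrix is
[[2, 0, 0, 0, -1], [0, 2, -1, -1, 0], [0, -1, 2, 0, -1], [0, -2, 0, 2, 0], [-1, 0, -1, 0, 2]].
The roots have two lengths (squared-length ratio 2:1); the short ones are alpha_{1,2,3,5}. The associated Dynkin diagram is a chain of 5 nodes with a double edge at one end; the terminal node there is the unique long simple root (C_5), so the type is C_5 (the algebra sp(10)).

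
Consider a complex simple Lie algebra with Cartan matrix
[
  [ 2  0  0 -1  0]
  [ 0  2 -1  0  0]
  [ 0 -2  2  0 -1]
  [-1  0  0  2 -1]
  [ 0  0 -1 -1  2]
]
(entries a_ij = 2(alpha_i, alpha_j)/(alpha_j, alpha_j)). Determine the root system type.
The matrix has rank 5 with 2's on the diagonal. Reading the off-diagonal entries as Dynkin edges (a single edge where a_ij = a_ji = -1; a double or triple edge where a_ij * a_ji = 2 or 3), the diagram is a chain of 5 nodes with a double edge at one end; the terminal node there is the unique short simple root (B_5). One simple-root ordering that puts it in standard form is (alpha_1, alpha_4, alpha_5, alpha_3, alpha_2). So the algebra is type B_5, i.e. so(11).

type B_5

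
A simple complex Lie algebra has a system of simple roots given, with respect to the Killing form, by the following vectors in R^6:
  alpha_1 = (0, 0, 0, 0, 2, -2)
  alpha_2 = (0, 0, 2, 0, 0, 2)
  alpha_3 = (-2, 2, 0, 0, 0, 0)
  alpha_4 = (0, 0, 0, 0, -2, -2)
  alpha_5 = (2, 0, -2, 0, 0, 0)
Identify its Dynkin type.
D5

Compute the Cartan integers a_ij = 2(alpha_i, alpha_j)/(alpha_j, alpha_j); the resulting 5x5 Cartan matrix is
[[2, -1, 0, 0, 0], [-1, 2, 0, -1, -1], [0, 0, 2, 0, -1], [0, -1, 0, 2, 0], [0, -1, -1, 0, 2]].
All simple roots have the same length, so the diagram is simply laced. The associated Dynkin diagram is a chain of 3 nodes with a fork of two nodes at one end (D_5), so the type is D_5 (the algebra so(10)).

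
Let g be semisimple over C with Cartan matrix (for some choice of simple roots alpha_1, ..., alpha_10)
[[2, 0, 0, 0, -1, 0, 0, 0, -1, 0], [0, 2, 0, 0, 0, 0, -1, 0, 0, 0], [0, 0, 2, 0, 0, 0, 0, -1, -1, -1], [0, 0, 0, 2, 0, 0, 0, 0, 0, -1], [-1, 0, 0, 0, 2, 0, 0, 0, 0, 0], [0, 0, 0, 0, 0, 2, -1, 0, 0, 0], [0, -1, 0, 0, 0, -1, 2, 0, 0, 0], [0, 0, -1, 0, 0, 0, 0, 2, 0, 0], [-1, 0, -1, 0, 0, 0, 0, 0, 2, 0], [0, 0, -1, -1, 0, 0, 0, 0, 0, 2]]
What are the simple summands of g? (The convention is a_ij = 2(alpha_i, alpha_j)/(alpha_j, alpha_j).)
A_3 (sl(4)) ⊕ E_7

The diagram associated to this matrix has two connected components: the simple roots {alpha_2, alpha_6, alpha_7} form a chain of 3 nodes with single edges (A_3), and {alpha_1, alpha_3, alpha_4, alpha_5, alpha_8, alpha_9, alpha_10} form a chain of 6 nodes with one extra node attached to the third node from one end (E_7). A semisimple Lie algebra decomposes uniquely as the direct sum of simple ideals, one per connected component of its Dynkin diagram, so g ≅ A_3 ⊕ E_7 (dimension 15 + 133 = 148).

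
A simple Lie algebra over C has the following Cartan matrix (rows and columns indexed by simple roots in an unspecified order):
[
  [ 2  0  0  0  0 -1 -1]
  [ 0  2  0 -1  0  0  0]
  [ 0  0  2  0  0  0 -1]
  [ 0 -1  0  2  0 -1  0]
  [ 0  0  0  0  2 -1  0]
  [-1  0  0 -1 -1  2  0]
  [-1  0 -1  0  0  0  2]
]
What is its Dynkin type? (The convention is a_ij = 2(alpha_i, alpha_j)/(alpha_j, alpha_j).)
The matrix has rank 7 with 2's on the diagonal. Reading the off-diagonal entries as Dynkin edges (a single edge where a_ij = a_ji = -1; a double or triple edge where a_ij * a_ji = 2 or 3), the diagram is a chain of 6 nodes with one extra node attached to the third node from one end (E_7). One simple-root ordering that puts it in standard form is (alpha_2, alpha_5, alpha_4, alpha_6, alpha_1, alpha_7, alpha_3). So the algebra is type E_7.

E_7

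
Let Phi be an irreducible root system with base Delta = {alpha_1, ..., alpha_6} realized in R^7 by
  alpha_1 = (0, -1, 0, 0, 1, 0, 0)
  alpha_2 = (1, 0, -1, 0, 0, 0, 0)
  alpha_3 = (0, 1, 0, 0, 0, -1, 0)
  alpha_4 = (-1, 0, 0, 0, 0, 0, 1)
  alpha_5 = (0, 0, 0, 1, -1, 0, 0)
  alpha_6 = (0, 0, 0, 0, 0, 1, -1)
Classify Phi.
Compute the Cartan integers a_ij = 2(alpha_i, alpha_j)/(alpha_j, alpha_j); the resulting 6x6 Cartan matrix is
[[2, 0, -1, 0, -1, 0], [0, 2, 0, -1, 0, 0], [-1, 0, 2, 0, 0, -1], [0, -1, 0, 2, 0, -1], [-1, 0, 0, 0, 2, 0], [0, 0, -1, -1, 0, 2]].
All simple roots have the same length, so the diagram is simply laced. The associated Dynkin diagram is a chain of 6 nodes with single edges (A_6), so the type is A_6 (the algebra sl(7)).

A_6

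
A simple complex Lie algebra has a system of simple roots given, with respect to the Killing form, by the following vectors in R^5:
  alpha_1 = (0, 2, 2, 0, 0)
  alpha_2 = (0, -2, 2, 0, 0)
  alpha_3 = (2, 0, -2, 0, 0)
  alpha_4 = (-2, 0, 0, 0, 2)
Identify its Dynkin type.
type D_4

Compute the Cartan integers a_ij = 2(alpha_i, alpha_j)/(alpha_j, alpha_j); the resulting 4x4 Cartan matrix is
[[2, 0, -1, 0], [0, 2, -1, 0], [-1, -1, 2, -1], [0, 0, -1, 2]].
All simple roots have the same length, so the diagram is simply laced. The associated Dynkin diagram is a chain of 2 nodes with a fork of two nodes at one end (D_4), so the type is D_4 (the algebra so(8)).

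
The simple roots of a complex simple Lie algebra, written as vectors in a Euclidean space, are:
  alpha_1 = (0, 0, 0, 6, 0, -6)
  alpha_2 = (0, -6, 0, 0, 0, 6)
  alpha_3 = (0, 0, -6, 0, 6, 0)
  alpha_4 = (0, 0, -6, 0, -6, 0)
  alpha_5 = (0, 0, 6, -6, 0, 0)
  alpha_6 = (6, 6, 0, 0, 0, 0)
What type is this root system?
D_6

Compute the Cartan integers a_ij = 2(alpha_i, alpha_j)/(alpha_j, alpha_j); the resulting 6x6 Cartan matrix is
[[2, -1, 0, 0, -1, 0], [-1, 2, 0, 0, 0, -1], [0, 0, 2, 0, -1, 0], [0, 0, 0, 2, -1, 0], [-1, 0, -1, -1, 2, 0], [0, -1, 0, 0, 0, 2]].
All simple roots have the same length, so the diagram is simply laced. The associated Dynkin diagram is a chain of 4 nodes with a fork of two nodes at one end (D_6), so the type is D_6 (the algebra so(12)).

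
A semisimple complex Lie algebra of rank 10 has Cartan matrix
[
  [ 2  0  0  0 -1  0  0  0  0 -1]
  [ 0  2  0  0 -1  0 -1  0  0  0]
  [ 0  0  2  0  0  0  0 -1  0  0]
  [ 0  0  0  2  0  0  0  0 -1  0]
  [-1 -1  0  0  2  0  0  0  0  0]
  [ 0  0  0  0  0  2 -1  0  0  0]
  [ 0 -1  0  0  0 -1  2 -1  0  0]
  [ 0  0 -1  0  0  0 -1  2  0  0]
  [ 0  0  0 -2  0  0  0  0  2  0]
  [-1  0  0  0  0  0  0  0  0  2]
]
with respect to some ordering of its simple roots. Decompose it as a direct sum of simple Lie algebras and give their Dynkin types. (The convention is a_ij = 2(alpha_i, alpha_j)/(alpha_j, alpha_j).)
B_2 ⊕ E_8

The diagram associated to this matrix has two connected components: the simple roots {alpha_4, alpha_9} form a chain of 2 nodes with a double edge at one end; the terminal node there is the unique short simple root (B_2), and {alpha_1, alpha_2, alpha_3, alpha_5, alpha_6, alpha_7, alpha_8, alpha_10} form a chain of 7 nodes with one extra node attached to the third node from one end (E_8). A semisimple Lie algebra decomposes uniquely as the direct sum of simple ideals, one per connected component of its Dynkin diagram, so g ≅ B_2 ⊕ E_8 (dimension 10 + 248 = 258).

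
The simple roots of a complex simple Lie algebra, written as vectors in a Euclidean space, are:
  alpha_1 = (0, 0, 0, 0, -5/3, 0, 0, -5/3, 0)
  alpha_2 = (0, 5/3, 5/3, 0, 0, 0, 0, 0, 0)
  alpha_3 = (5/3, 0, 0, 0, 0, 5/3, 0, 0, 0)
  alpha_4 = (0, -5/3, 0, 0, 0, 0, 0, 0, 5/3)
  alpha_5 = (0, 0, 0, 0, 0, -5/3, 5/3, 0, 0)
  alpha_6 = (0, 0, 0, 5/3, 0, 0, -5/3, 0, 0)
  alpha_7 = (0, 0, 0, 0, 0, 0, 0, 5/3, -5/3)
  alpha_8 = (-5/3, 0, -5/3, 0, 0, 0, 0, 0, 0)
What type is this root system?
A_8

Compute the Cartan integers a_ij = 2(alpha_i, alpha_j)/(alpha_j, alpha_j); the resulting 8x8 Cartan matrix is
[[2, 0, 0, 0, 0, 0, -1, 0], [0, 2, 0, -1, 0, 0, 0, -1], [0, 0, 2, 0, -1, 0, 0, -1], [0, -1, 0, 2, 0, 0, -1, 0], [0, 0, -1, 0, 2, -1, 0, 0], [0, 0, 0, 0, -1, 2, 0, 0], [-1, 0, 0, -1, 0, 0, 2, 0], [0, -1, -1, 0, 0, 0, 0, 2]].
All simple roots have the same length, so the diagram is simply laced. The associated Dynkin diagram is a chain of 8 nodes with single edges (A_8), so the type is A_8 (the algebra sl(9)).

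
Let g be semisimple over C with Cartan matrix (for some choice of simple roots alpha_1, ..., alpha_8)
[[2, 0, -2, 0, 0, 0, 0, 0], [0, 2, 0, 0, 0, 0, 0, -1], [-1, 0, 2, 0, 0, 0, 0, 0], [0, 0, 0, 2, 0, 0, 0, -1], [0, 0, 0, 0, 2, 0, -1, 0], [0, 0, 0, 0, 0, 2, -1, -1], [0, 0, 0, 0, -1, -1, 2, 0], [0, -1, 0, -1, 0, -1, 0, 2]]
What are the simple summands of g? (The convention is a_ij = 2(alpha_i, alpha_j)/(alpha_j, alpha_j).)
The diagram associated to this matrix has two connected components: the simple roots {alpha_1, alpha_3} form a chain of 2 nodes with a double edge at one end; the terminal node there is the unique short simple root (B_2), and {alpha_2, alpha_4, alpha_5, alpha_6, alpha_7, alpha_8} form a chain of 4 nodes with a fork of two nodes at one end (D_6). A semisimple Lie algebra decomposes uniquely as the direct sum of simple ideals, one per connected component of its Dynkin diagram, so g ≅ B_2 ⊕ D_6 (dimension 10 + 66 = 76).

B_2 + D_6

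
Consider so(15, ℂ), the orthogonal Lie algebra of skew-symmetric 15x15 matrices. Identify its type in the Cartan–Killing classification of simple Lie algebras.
B_7

This is so(15) with 15 odd, which has dimension 15(15-1)/2 = 105 and rank (15-1)/2 = 7. In the classification of classical Lie algebras, the orthogonal algebra so(2n+1) in an odd number of variables has type B_n; here n = 7, so the Dynkin diagram is a chain of 7 nodes with a double edge at one end; the terminal node there is the unique short simple root (B_7). Hence the type is B_7.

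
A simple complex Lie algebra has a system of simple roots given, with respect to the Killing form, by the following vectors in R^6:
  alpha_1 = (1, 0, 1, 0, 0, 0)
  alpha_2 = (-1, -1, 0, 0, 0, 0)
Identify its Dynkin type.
A_2 (sl(3))

Compute the Cartan integers a_ij = 2(alpha_i, alpha_j)/(alpha_j, alpha_j); the resulting 2x2 Cartan matrix is
[[2, -1], [-1, 2]].
All simple roots have the same length, so the diagram is simply laced. The associated Dynkin diagram is a chain of 2 nodes with single edges (A_2), so the type is A_2 (the algebra sl(3)).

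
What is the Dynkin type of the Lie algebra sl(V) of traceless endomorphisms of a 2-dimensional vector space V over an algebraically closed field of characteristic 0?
This is sl(2), which has dimension 2^2 - 1 = 3 and rank 2 - 1 = 1 (a Cartan subalgebra is the diagonal traceless matrices). In the classification of classical Lie algebras, the special linear algebra sl(n+1) has type A_n; here n = 1, so the Dynkin diagram is a chain of 1 nodes with single edges (A_1). Hence the type is A_1.

A_1 (sl(2))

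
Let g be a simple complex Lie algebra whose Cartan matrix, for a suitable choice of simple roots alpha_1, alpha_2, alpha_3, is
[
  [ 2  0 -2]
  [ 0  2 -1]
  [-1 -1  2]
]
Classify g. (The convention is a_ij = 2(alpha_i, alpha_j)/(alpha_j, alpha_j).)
The matrix has rank 3 with 2's on the diagonal. Reading the off-diagonal entries as Dynkin edges (a single edge where a_ij = a_ji = -1; a double or triple edge where a_ij * a_ji = 2 or 3), the diagram is a chain of 3 nodes with a double edge at one end; the terminal node there is the unique long simple root (C_3). One simple-root ordering that puts it in standard form is (alpha_2, alpha_3, alpha_1). So the algebra is type C_3, i.e. sp(6).

C_3 (sp(6))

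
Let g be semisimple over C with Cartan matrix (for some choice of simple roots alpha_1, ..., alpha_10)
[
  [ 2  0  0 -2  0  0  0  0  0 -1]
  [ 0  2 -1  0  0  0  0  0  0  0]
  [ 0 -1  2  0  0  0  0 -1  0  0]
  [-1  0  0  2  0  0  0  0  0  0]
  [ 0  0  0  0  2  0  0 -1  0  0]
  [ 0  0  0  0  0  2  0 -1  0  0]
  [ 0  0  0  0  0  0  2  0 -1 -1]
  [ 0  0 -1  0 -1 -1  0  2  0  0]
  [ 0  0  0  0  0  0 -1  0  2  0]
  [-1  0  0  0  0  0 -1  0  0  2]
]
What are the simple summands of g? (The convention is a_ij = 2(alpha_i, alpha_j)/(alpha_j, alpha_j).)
B_5 + D_5

The diagram associated to this matrix has two connected components: the simple roots {alpha_1, alpha_4, alpha_7, alpha_9, alpha_10} form a chain of 5 nodes with a double edge at one end; the terminal node there is the unique short simple root (B_5), and {alpha_2, alpha_3, alpha_5, alpha_6, alpha_8} form a chain of 3 nodes with a fork of two nodes at one end (D_5). A semisimple Lie algebra decomposes uniquely as the direct sum of simple ideals, one per connected component of its Dynkin diagram, so g ≅ B_5 ⊕ D_5 (dimension 55 + 45 = 100).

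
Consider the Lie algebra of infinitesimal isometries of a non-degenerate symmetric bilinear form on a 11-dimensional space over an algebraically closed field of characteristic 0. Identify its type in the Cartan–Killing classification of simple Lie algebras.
type B_5

This is so(11) with 11 odd, which has dimension 11(11-1)/2 = 55 and rank (11-1)/2 = 5. In the classification of classical Lie algebras, the orthogonal algebra so(2n+1) in an odd number of variables has type B_n; here n = 5, so the Dynkin diagram is a chain of 5 nodes with a double edge at one end; the terminal node there is the unique short simple root (B_5). Hence the type is B_5.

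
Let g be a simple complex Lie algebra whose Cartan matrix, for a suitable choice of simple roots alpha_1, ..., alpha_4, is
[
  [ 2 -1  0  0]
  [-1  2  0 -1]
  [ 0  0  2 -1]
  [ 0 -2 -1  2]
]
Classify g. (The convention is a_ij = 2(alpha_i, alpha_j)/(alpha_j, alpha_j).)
F_4

The matrix has rank 4 with 2's on the diagonal. Reading the off-diagonal entries as Dynkin edges (a single edge where a_ij = a_ji = -1; a double or triple edge where a_ij * a_ji = 2 or 3), the diagram is a chain of 4 nodes with a double edge between the middle two (F_4). One simple-root ordering that puts it in standard form is (alpha_3, alpha_4, alpha_2, alpha_1). So the algebra is type F_4.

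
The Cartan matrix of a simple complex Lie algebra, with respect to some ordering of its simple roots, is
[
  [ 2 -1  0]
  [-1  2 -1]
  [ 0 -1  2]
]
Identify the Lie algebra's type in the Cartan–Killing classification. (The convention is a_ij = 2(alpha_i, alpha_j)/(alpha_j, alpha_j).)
The matrix has rank 3 with 2's on the diagonal. Reading the off-diagonal entries as Dynkin edges (a single edge where a_ij = a_ji = -1; a double or triple edge where a_ij * a_ji = 2 or 3), the diagram is a chain of 3 nodes with single edges (A_3). One simple-root ordering that puts it in standard form is (alpha_3, alpha_2, alpha_1). So the algebra is type A_3, i.e. sl(4).

A3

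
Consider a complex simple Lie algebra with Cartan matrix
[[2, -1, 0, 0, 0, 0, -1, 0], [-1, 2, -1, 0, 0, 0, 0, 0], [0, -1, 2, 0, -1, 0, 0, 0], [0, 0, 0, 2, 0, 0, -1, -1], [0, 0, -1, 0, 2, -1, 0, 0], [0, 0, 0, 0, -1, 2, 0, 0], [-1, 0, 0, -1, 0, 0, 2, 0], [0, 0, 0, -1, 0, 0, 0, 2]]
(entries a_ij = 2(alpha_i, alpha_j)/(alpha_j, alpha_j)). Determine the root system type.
type A_8

The matrix has rank 8 with 2's on the diagonal. Reading the off-diagonal entries as Dynkin edges (a single edge where a_ij = a_ji = -1; a double or triple edge where a_ij * a_ji = 2 or 3), the diagram is a chain of 8 nodes with single edges (A_8). One simple-root ordering that puts it in standard form is (alpha_8, alpha_4, alpha_7, alpha_1, alpha_2, alpha_3, alpha_5, alpha_6). So the algebra is type A_8, i.e. sl(9).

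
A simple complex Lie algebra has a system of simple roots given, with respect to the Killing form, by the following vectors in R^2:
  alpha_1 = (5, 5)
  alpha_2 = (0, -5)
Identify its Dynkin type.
Compute the Cartan integers a_ij = 2(alpha_i, alpha_j)/(alpha_j, alpha_j); the resulting 2x2 Cartan matrix is
[[2, -2], [-1, 2]].
The roots have two lengths (squared-length ratio 2:1); the short ones are alpha_{2}. The associated Dynkin diagram is a chain of 2 nodes with a double edge at one end; the terminal node there is the unique short simple root (B_2), so the type is B_2 (the algebra so(5)).

B2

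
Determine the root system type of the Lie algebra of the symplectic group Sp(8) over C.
This is sp(8), which has dimension 8(8+1)/2 = 36 and rank 8/2 = 4. In the classification of classical Lie algebras, the symplectic algebra sp(2n) has type C_n; here n = 4, so the Dynkin diagram is a chain of 4 nodes with a double edge at one end; the terminal node there is the unique long simple root (C_4). Hence the type is C_4.

C_4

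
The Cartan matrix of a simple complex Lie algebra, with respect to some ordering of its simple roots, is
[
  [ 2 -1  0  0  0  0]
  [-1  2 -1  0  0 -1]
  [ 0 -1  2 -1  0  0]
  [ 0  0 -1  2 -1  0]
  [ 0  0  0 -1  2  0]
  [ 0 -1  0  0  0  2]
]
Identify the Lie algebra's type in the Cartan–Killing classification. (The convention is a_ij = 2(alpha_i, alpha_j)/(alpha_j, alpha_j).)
The matrix has rank 6 with 2's on the diagonal. Reading the off-diagonal entries as Dynkin edges (a single edge where a_ij = a_ji = -1; a double or triple edge where a_ij * a_ji = 2 or 3), the diagram is a chain of 4 nodes with a fork of two nodes at one end (D_6). One simple-root ordering that puts it in standard form is (alpha_5, alpha_4, alpha_3, alpha_2, alpha_1, alpha_6). So the algebra is type D_6, i.e. so(12).

D_6 (so(12))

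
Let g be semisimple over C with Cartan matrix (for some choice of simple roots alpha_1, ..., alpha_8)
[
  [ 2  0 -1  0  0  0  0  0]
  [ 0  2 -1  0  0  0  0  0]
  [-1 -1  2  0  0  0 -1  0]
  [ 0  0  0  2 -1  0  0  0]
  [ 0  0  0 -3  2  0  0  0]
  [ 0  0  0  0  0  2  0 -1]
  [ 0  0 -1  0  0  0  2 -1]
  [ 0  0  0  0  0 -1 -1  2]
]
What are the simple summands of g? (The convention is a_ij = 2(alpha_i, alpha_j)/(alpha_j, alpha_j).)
The diagram associated to this matrix has two connected components: the simple roots {alpha_1, alpha_2, alpha_3, alpha_6, alpha_7, alpha_8} form a chain of 4 nodes with a fork of two nodes at one end (D_6), and {alpha_4, alpha_5} form two nodes joined by a triple edge (G_2). A semisimple Lie algebra decomposes uniquely as the direct sum of simple ideals, one per connected component of its Dynkin diagram, so g ≅ D_6 ⊕ G_2 (dimension 66 + 14 = 80).

D_6 + G_2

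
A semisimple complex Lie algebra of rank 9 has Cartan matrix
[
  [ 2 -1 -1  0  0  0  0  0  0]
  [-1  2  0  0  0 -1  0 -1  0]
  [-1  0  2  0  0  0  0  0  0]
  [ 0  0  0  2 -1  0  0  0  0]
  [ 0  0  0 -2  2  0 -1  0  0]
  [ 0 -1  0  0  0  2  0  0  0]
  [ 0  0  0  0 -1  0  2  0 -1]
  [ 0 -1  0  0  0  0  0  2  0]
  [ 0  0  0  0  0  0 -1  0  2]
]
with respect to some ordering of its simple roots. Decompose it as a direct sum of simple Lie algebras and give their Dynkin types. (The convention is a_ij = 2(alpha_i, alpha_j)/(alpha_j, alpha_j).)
B_4 + D_5

The diagram associated to this matrix has two connected components: the simple roots {alpha_4, alpha_5, alpha_7, alpha_9} form a chain of 4 nodes with a double edge at one end; the terminal node there is the unique short simple root (B_4), and {alpha_1, alpha_2, alpha_3, alpha_6, alpha_8} form a chain of 3 nodes with a fork of two nodes at one end (D_5). A semisimple Lie algebra decomposes uniquely as the direct sum of simple ideals, one per connected component of its Dynkin diagram, so g ≅ B_4 ⊕ D_5 (dimension 36 + 45 = 81).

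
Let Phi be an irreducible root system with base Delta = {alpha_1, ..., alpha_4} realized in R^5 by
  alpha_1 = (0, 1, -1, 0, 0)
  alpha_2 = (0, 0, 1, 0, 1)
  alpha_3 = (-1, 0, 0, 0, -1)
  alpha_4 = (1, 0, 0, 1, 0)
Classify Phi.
type A_4

Compute the Cartan integers a_ij = 2(alpha_i, alpha_j)/(alpha_j, alpha_j); the resulting 4x4 Cartan matrix is
[[2, -1, 0, 0], [-1, 2, -1, 0], [0, -1, 2, -1], [0, 0, -1, 2]].
All simple roots have the same length, so the diagram is simply laced. The associated Dynkin diagram is a chain of 4 nodes with single edges (A_4), so the type is A_4 (the algebra sl(5)).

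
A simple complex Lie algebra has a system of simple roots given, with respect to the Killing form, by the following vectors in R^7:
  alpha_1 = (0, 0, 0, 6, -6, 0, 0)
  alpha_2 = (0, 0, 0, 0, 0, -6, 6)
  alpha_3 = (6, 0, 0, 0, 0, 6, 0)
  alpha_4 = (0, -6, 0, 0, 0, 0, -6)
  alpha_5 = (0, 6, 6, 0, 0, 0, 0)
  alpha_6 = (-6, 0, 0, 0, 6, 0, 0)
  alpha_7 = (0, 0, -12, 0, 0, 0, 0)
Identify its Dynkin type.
Compute the Cartan integers a_ij = 2(alpha_i, alpha_j)/(alpha_j, alpha_j); the resulting 7x7 Cartan matrix is
[[2, 0, 0, 0, 0, -1, 0], [0, 2, -1, -1, 0, 0, 0], [0, -1, 2, 0, 0, -1, 0], [0, -1, 0, 2, -1, 0, 0], [0, 0, 0, -1, 2, 0, -1], [-1, 0, -1, 0, 0, 2, 0], [0, 0, 0, 0, -2, 0, 2]].
The roots have two lengths (squared-length ratio 2:1); the short ones are alpha_{1,2,3,4,5,6}. The associated Dynkin diagram is a chain of 7 nodes with a double edge at one end; the terminal node there is the unique long simple root (C_7), so the type is C_7 (the algebra sp(14)).

C_7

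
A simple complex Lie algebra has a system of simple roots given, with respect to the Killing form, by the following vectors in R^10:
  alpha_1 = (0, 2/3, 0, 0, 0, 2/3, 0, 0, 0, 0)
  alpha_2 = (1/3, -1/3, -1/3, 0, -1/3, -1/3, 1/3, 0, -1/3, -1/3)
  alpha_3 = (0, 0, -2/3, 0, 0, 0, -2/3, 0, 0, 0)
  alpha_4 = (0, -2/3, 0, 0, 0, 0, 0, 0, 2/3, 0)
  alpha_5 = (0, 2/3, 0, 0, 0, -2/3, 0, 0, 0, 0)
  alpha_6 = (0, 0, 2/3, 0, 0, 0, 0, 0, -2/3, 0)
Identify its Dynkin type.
E6

Compute the Cartan integers a_ij = 2(alpha_i, alpha_j)/(alpha_j, alpha_j); the resulting 6x6 Cartan matrix is
[[2, -1, 0, -1, 0, 0], [-1, 2, 0, 0, 0, 0], [0, 0, 2, 0, 0, -1], [-1, 0, 0, 2, -1, -1], [0, 0, 0, -1, 2, 0], [0, 0, -1, -1, 0, 2]].
All simple roots have the same length, so the diagram is simply laced. The associated Dynkin diagram is a chain of 5 nodes with one extra node attached to the third node from one end (E_6), so the type is E_6.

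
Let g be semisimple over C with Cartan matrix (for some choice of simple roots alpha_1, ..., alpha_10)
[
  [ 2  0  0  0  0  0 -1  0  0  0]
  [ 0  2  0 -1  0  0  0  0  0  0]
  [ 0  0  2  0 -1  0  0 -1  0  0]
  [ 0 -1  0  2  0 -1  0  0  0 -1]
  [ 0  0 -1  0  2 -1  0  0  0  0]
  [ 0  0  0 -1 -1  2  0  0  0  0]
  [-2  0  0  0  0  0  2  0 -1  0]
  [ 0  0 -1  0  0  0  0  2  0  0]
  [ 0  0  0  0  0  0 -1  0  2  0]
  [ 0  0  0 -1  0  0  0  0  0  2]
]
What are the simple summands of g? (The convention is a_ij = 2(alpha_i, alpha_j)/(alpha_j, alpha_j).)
The diagram associated to this matrix has two connected components: the simple roots {alpha_1, alpha_7, alpha_9} form a chain of 3 nodes with a double edge at one end; the terminal node there is the unique short simple root (B_3), and {alpha_2, alpha_3, alpha_4, alpha_5, alpha_6, alpha_8, alpha_10} form a chain of 5 nodes with a fork of two nodes at one end (D_7). A semisimple Lie algebra decomposes uniquely as the direct sum of simple ideals, one per connected component of its Dynkin diagram, so g ≅ B_3 ⊕ D_7 (dimension 21 + 91 = 112).

B_3 (so(7)) ⊕ D_7 (so(14))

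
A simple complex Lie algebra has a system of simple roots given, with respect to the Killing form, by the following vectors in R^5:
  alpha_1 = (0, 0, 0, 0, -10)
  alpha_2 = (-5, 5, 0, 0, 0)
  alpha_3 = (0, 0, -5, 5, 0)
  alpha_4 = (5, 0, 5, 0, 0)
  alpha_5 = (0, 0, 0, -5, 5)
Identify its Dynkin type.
Compute the Cartan integers a_ij = 2(alpha_i, alpha_j)/(alpha_j, alpha_j); the resulting 5x5 Cartan matrix is
[[2, 0, 0, 0, -2], [0, 2, 0, -1, 0], [0, 0, 2, -1, -1], [0, -1, -1, 2, 0], [-1, 0, -1, 0, 2]].
The roots have two lengths (squared-length ratio 2:1); the short ones are alpha_{2,3,4,5}. The associated Dynkin diagram is a chain of 5 nodes with a double edge at one end; the terminal node there is the unique long simple root (C_5), so the type is C_5 (the algebra sp(10)).

C_5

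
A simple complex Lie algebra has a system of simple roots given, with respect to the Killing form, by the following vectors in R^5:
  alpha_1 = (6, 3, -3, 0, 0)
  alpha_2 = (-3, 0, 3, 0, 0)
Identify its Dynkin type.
Compute the Cartan integers a_ij = 2(alpha_i, alpha_j)/(alpha_j, alpha_j); the resulting 2x2 Cartan matrix is
[[2, -3], [-1, 2]].
The roots have two lengths (squared-length ratio 3:1); the short ones are alpha_{2}. The associated Dynkin diagram is two nodes joined by a triple edge (G_2), so the type is G_2.

G_2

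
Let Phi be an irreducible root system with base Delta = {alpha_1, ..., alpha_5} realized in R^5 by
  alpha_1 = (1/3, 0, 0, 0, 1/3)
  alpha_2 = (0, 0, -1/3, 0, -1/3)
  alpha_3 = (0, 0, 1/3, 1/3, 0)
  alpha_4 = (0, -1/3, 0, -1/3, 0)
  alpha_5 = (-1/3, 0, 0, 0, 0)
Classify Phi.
Compute the Cartan integers a_ij = 2(alpha_i, alpha_j)/(alpha_j, alpha_j); the resulting 5x5 Cartan matrix is
[[2, -1, 0, 0, -2], [-1, 2, -1, 0, 0], [0, -1, 2, -1, 0], [0, 0, -1, 2, 0], [-1, 0, 0, 0, 2]].
The roots have two lengths (squared-length ratio 2:1); the short ones are alpha_{5}. The associated Dynkin diagram is a chain of 5 nodes with a double edge at one end; the terminal node there is the unique short simple root (B_5), so the type is B_5 (the algebra so(11)).

B_5 (so(11))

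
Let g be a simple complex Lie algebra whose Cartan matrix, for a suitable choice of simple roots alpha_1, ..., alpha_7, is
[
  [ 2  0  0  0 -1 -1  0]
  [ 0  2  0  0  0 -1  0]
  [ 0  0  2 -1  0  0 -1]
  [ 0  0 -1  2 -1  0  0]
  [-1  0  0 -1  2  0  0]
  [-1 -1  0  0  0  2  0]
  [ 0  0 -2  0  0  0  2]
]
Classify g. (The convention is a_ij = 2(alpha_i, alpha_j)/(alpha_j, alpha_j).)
The matrix has rank 7 with 2's on the diagonal. Reading the off-diagonal entries as Dynkin edges (a single edge where a_ij = a_ji = -1; a double or triple edge where a_ij * a_ji = 2 or 3), the diagram is a chain of 7 nodes with a double edge at one end; the terminal node there is the unique long simple root (C_7). One simple-root ordering that puts it in standard form is (alpha_2, alpha_6, alpha_1, alpha_5, alpha_4, alpha_3, alpha_7). So the algebra is type C_7, i.e. sp(14).

type C_7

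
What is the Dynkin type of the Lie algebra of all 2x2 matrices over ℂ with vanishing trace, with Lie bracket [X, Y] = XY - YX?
A_1 (sl(2))

This is sl(2), which has dimension 2^2 - 1 = 3 and rank 2 - 1 = 1 (a Cartan subalgebra is the diagonal traceless matrices). In the classification of classical Lie algebras, the special linear algebra sl(n+1) has type A_n; here n = 1, so the Dynkin diagram is a chain of 1 nodes with single edges (A_1). Hence the type is A_1.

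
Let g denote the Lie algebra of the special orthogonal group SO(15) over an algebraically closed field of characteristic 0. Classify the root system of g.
B_7

This is so(15) with 15 odd, which has dimension 15(15-1)/2 = 105 and rank (15-1)/2 = 7. In the classification of classical Lie algebras, the orthogonal algebra so(2n+1) in an odd number of variables has type B_n; here n = 7, so the Dynkin diagram is a chain of 7 nodes with a double edge at one end; the terminal node there is the unique short simple root (B_7). Hence the type is B_7.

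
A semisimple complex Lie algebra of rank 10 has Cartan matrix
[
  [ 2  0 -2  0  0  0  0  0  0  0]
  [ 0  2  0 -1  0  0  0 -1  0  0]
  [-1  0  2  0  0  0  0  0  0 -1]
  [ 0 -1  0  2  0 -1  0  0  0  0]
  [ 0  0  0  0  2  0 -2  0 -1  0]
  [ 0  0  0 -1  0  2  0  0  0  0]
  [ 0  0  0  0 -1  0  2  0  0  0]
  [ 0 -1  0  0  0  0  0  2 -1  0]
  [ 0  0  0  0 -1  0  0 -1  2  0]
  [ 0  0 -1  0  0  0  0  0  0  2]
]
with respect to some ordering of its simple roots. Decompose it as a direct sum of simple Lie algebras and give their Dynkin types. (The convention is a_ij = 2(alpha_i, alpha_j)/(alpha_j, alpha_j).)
type B_7 + type C_3

The diagram associated to this matrix has two connected components: the simple roots {alpha_2, alpha_4, alpha_5, alpha_6, alpha_7, alpha_8, alpha_9} form a chain of 7 nodes with a double edge at one end; the terminal node there is the unique short simple root (B_7), and {alpha_1, alpha_3, alpha_10} form a chain of 3 nodes with a double edge at one end; the terminal node there is the unique long simple root (C_3). A semisimple Lie algebra decomposes uniquely as the direct sum of simple ideals, one per connected component of its Dynkin diagram, so g ≅ B_7 ⊕ C_3 (dimension 105 + 21 = 126).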